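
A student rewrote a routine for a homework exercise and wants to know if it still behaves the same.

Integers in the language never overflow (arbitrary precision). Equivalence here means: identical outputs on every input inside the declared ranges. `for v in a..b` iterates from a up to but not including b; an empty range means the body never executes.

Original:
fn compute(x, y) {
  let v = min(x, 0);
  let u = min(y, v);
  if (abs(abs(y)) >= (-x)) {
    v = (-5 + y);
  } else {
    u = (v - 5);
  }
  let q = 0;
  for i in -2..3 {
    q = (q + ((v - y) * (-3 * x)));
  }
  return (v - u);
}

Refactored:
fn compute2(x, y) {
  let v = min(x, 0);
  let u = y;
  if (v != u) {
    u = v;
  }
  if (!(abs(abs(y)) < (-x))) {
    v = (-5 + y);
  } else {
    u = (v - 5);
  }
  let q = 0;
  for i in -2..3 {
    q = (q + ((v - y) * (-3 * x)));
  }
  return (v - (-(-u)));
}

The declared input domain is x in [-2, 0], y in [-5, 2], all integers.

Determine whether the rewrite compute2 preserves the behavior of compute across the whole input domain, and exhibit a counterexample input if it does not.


Not equivalent: x=-2, y=-5 separates them (-5 vs -8).
compute: v = -2; u = -5; (abs(abs(y)) >= (-x)) -> true; v = -10; q = 0; [i=-2]; q = -30; [i=-1]; q = -60; [i=0]; q = -90; [i=1]; q = -120; [i=2]; q = -150; return -5
compute2: v = -2; u = -5; (v != u) -> true; u = -2; (!(abs(abs(y)) < (-x))) -> true; v = -10; q = 0; [i=-2]; q = -30; [i=-1]; q = -60; [i=0]; q = -90; [i=1]; q = -120; [i=2]; q = -150; return -8
verdict: not equivalent; witness: x=-2, y=-5


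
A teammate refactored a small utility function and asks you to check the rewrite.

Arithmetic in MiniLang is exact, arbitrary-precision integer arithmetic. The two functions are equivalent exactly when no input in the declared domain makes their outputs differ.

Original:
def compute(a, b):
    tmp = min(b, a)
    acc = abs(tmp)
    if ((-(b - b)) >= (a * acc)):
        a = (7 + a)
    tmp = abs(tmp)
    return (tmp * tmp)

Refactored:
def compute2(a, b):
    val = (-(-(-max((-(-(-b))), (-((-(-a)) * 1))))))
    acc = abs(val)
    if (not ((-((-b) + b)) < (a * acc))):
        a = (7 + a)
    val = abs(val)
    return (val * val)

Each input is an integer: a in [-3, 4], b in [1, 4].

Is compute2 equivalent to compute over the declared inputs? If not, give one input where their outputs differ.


Side by side, the visible changes include: boolean connective usage differs, and comparison usage differs, and arithmetic usage differs, and min/max/abs usage differs, and constant usage differs, and local variable names differ.
Spot check at a=2, b=1 — compute: tmp = 1; acc = 1; ((-(b - b)) >= (a * acc)) -> false; tmp = 1; return 1. compute2: val = 1; acc = 1; (not ((-((-b) + b)) < (a * acc))) -> false; val = 1; return 1. Both give 1.
Every one of the 32 inputs gives matching results.
verdict: equivalent


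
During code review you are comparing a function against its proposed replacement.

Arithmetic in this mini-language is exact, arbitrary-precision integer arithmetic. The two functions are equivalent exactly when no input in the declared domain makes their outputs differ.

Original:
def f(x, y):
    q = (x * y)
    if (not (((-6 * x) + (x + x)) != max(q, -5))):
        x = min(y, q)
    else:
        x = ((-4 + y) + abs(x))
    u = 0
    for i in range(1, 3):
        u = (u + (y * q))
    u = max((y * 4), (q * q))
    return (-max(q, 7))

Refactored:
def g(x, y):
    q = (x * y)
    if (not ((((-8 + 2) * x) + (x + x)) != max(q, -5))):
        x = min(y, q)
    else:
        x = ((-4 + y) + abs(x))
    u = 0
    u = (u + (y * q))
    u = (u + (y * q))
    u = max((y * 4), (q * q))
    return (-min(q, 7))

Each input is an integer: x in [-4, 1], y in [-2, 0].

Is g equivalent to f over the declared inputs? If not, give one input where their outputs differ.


Not equivalent: x=-4, y=-2 separates them (-8 vs -7).
f: q=8, then (not (((-6 * x) + (x + x)) != max(q, -5))) is false, then x=-2, then u=0, then (i=1), then u=-16, then (i=2), then u=-32, then u=64, then returns -8
g: q=8, then (not ((((-8 + 2) * x) + (x + x)) != max(q, -5))) is false, then x=-2, then u=0, then u=-16, then u=-32, then u=64, then returns -7
verdict: not equivalent; witness: x=-4, y=-2


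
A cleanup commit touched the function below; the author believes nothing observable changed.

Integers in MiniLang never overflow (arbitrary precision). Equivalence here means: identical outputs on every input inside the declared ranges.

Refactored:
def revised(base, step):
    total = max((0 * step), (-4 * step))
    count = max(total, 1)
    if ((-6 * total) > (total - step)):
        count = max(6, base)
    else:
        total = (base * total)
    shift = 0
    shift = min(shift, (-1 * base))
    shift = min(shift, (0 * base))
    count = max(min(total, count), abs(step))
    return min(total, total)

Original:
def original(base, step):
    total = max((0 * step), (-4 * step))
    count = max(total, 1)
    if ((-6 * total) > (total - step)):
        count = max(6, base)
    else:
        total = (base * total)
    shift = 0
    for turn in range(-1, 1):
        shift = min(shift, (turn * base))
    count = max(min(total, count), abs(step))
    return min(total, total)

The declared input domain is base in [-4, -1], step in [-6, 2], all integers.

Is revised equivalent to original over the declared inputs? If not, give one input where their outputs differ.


Changes here: arithmetic usage differs, min/max/abs usage differs, loop structure differs, constant usage differs, local variable names differ; the full 36-point sweep finds no disagreement.
verdict: equivalent


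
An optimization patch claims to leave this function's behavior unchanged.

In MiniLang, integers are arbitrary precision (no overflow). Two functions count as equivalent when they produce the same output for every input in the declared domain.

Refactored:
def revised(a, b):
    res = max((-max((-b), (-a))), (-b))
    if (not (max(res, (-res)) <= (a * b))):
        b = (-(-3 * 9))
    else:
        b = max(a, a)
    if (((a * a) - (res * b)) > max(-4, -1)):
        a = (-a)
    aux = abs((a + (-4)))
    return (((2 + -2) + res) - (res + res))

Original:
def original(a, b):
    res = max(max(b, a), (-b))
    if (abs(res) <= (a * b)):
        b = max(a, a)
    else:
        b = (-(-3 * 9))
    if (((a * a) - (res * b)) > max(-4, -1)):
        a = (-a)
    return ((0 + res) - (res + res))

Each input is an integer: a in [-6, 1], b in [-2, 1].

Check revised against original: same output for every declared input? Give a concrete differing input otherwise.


These are not equivalent — on a=-6, b=1 the outputs split (-1 vs 1).
original: res=1, then (abs(res) <= (a * b)) is false, then b=27, then (((a * a) - (res * b)) > max(-4, -1)) is true, then a=6, then returns -1
revised: res=-1, then (not (max(res, (-res)) <= (a * b))) is true, then b=27, then (((a * a) - (res * b)) > max(-4, -1)) is true, then a=6, then aux=2, then returns 1
verdict: not equivalent; witness: a=-6, b=1


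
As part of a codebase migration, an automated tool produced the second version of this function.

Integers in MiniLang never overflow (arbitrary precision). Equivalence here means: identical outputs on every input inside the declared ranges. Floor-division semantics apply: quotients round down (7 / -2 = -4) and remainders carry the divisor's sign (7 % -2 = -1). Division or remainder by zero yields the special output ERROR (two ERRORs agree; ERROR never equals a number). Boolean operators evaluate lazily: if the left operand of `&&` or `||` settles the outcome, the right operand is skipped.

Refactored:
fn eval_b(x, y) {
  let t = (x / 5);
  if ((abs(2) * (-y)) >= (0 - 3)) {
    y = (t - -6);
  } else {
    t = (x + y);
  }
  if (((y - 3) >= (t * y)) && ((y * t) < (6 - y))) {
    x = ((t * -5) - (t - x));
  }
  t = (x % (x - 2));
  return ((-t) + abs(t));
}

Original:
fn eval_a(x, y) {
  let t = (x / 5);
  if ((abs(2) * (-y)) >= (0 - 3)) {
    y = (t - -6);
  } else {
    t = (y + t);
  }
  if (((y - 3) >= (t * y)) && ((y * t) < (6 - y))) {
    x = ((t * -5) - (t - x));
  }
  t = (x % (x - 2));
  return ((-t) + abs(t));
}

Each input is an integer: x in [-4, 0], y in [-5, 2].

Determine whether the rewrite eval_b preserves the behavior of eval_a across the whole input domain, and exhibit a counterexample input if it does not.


There is a counterexample at x=-4, y=2: 8 on one side, 0 on the other.
eval_a: t := -1 | ((abs(2) * (-y)) >= (0 - 3)): false | t := 1 | (((y - 3) >= (t * y)) && ((y * t) < (6 - y))): false | t := -4 | result 8
eval_b: t := -1 | ((abs(2) * (-y)) >= (0 - 3)): false | t := -2 | (((y - 3) >= (t * y)) && ((y * t) < (6 - y))): true | x := 8 | t := 2 | result 0
verdict: not equivalent; witness: x=-4, y=2


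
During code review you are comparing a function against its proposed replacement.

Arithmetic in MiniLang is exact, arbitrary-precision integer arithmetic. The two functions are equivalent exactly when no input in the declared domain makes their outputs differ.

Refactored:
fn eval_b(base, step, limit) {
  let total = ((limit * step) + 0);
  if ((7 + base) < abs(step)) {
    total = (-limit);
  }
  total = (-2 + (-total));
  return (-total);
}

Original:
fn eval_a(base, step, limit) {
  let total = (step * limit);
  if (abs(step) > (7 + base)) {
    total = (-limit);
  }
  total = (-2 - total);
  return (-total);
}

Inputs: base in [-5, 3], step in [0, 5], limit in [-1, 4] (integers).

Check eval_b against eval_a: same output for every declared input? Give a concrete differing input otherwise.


The two versions differ — the changes include comparison usage differs, and arithmetic usage differs, and constant usage differs.
One worked example (base=-3, step=5, limit=4) — eval_a: total=20, then (abs(step) > (7 + base)) is true, then total=-4, then total=2, then returns -2; eval_b: total=20, then ((7 + base) < abs(step)) is true, then total=-4, then total=2, then returns -2; agreement on -2.
An exhaustive pass over the 324 declared inputs shows identical outputs.
verdict: equivalent


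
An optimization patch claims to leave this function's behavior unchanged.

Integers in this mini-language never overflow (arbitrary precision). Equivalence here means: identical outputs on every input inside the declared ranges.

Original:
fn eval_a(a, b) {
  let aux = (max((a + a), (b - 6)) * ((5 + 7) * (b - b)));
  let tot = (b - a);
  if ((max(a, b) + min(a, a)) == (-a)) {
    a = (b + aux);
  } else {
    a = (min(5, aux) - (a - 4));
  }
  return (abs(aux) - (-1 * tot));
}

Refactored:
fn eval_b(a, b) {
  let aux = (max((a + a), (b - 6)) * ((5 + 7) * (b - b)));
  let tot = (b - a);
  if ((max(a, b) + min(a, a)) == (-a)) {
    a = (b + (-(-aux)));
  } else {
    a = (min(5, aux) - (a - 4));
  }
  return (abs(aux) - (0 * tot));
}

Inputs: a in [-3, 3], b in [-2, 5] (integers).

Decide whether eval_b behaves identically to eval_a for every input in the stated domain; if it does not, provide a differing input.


These are not equivalent — on a=-3, b=-2 the outputs split (1 vs 0).
eval_a: aux = 0; tot = 1; ((max(a, b) + min(a, a)) == (-a)) -> false; a = 7; return 1
eval_b: aux = 0; tot = 1; ((max(a, b) + min(a, a)) == (-a)) -> false; a = 7; return 0
verdict: not equivalent; witness: a=-3, b=-2


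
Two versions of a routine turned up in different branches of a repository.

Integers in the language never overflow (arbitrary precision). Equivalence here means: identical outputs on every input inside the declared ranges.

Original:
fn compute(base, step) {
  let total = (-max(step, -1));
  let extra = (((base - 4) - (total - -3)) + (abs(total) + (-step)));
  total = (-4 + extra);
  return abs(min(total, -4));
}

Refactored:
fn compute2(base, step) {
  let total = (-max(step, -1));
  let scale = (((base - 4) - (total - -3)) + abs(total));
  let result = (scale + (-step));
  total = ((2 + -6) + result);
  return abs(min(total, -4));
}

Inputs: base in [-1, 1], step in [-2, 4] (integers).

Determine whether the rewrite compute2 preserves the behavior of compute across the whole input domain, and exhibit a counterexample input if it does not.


The two are interchangeable: arithmetic usage differs, and local variable names differ, and constant usage differs, and statement counts differ, and every declared input agrees.
Tracing base=1, step=1: compute: total becomes -1; next extra becomes -5; next total becomes -9; next final value 9 | compute2: total becomes -1; next scale becomes -4; next result becomes -5; next total becomes -9; next final value 9 — matching result 9.
Checked all 21 inputs in the declared domain: the outputs agree on every one.
verdict: equivalent


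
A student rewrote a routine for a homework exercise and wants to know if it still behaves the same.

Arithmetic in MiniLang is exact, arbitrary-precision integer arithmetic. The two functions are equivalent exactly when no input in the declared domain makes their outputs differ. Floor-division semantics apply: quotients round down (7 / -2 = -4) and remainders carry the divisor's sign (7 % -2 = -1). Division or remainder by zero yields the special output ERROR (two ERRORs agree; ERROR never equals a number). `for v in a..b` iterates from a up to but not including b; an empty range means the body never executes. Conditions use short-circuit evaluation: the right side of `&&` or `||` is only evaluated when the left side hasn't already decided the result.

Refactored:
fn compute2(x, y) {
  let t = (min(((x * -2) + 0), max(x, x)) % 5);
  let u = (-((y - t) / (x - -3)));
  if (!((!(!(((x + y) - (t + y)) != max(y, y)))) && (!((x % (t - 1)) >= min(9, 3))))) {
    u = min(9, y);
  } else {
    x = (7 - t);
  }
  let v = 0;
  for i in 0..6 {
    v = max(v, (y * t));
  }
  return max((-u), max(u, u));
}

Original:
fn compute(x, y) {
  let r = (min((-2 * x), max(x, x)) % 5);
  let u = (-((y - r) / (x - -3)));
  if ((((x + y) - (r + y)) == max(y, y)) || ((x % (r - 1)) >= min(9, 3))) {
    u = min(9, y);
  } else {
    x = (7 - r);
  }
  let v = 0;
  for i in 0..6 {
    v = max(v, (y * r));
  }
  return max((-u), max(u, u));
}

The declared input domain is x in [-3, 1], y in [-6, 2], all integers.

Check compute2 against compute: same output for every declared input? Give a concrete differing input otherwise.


The two are interchangeable: comparison usage differs, local variable names differ, arithmetic usage differs, boolean connective usage differs, constant usage differs, and every declared input agrees.
Tracing x=0, y=-5: compute: r = 0; u = 2; ((((x + y) - (r + y)) == max(y, y)) || ((x % (r - 1)) >= min(9, 3))) -> false; x = 7; v = 0; [i=0]; v = 0; [i=1]; v = 0; [i=2]; v = 0; [i=3]; v = 0; [i=4]; v = 0; [i=5]; v = 0; return 2 | compute2: t = 0; u = 2; (!((!(!(((x + y) - (t + y)) != max(y, y)))) && (!((x % (t - 1)) >= min(9, 3))))) -> false; x = 7; v = 0; [i=0]; v = 0; [i=1]; v = 0; [i=2]; v = 0; [i=3]; v = 0; [i=4]; v = 0; [i=5]; v = 0; return 2 — matching result 2.
An exhaustive pass over the 45 declared inputs shows identical outputs.
verdict: equivalent


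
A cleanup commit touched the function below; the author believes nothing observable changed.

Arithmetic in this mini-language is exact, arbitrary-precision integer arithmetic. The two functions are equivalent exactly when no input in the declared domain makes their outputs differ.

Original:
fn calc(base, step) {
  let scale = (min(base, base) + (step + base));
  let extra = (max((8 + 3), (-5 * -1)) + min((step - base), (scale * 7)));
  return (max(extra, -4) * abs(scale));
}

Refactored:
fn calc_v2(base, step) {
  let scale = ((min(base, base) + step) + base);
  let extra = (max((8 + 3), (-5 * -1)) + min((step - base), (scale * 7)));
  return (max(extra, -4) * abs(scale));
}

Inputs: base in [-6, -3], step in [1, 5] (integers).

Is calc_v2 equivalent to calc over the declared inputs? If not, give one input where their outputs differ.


Although same computation, different form, 20/20 inputs agree.
verdict: equivalent


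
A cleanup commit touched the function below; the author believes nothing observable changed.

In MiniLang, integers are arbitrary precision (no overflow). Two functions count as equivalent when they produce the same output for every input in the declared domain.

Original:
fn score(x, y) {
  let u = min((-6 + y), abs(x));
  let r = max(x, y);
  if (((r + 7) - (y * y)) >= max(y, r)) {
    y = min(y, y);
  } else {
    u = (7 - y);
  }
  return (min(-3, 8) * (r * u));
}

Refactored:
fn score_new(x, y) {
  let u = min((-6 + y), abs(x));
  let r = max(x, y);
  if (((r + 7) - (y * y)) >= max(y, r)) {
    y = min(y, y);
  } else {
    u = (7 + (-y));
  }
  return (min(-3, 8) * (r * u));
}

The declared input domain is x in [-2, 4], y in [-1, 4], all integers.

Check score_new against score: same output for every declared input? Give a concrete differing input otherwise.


Reading the diff, among the changes: arithmetic usage differs.
Tracing x=3, y=1: score: u becomes -5; next r becomes 3; next (((r + 7) - (y * y)) >= max(y, r)) evaluates to true; next y becomes 1; next final value 45 | score_new: u becomes -5; next r becomes 3; next (((r + 7) - (y * y)) >= max(y, r)) evaluates to true; next y becomes 1; next final value 45 — matching result 45.
Sweeping the whole domain (42 inputs) finds no disagreement.
verdict: equivalent


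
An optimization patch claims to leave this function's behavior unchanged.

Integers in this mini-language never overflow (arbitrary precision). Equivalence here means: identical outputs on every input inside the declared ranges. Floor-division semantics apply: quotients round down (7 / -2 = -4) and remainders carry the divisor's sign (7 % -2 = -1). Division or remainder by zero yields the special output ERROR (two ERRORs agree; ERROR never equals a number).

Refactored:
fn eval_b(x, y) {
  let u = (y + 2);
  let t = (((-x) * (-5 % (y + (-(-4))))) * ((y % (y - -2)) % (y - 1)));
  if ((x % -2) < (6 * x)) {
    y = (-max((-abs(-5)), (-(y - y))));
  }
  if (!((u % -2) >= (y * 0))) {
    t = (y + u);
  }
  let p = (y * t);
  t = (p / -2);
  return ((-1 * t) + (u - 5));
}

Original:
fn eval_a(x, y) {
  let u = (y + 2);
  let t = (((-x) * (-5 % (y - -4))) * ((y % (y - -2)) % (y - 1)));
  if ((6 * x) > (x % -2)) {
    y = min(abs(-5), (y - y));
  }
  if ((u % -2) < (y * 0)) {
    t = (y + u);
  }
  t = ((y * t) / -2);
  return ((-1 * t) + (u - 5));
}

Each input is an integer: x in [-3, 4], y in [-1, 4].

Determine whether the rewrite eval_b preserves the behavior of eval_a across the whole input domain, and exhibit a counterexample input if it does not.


Comparing the listings, the differences include: min/max/abs usage differs; also local variable names differ; also comparison usage differs; also boolean connective usage differs; also statement counts differ; also arithmetic usage differs.
Tracing x=0, y=3: eval_a: u becomes 5; next t becomes 0; next ((6 * x) > (x % -2)) evaluates to false; next ((u % -2) < (y * 0)) evaluates to true; next t becomes 8; next t becomes -12; next final value 12 | eval_b: u becomes 5; next t becomes 0; next ((x % -2) < (6 * x)) evaluates to false; next (!((u % -2) >= (y * 0))) evaluates to true; next t becomes 8; next p becomes 24; next t becomes -12; next final value 12 — matching result 12.
Every one of the 48 inputs gives matching results.
verdict: equivalent


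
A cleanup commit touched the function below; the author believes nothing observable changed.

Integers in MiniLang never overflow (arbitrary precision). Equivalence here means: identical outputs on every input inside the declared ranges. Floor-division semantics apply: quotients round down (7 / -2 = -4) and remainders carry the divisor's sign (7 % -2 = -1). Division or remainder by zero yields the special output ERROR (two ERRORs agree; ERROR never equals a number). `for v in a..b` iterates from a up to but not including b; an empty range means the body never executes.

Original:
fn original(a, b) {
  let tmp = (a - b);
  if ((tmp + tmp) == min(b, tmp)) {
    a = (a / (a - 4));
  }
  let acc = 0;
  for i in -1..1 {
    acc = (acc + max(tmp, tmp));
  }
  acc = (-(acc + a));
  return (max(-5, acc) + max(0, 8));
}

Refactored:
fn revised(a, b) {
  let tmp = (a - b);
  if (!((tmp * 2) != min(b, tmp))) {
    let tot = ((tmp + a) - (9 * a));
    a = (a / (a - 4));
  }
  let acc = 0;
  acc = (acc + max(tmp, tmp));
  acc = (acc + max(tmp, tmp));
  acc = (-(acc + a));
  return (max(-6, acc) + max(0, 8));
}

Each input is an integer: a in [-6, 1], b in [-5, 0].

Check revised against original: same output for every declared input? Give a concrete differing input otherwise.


Not equivalent: a=-1, b=-5 separates them (3 vs 2).
original: tmp=4, then ((tmp + tmp) == min(b, tmp)) is false, then acc=0, then (i=-1), then acc=4, then (i=0), then acc=8, then acc=-7, then returns 3
revised: tmp=4, then (!((tmp * 2) != min(b, tmp))) is false, then acc=0, then acc=4, then acc=8, then acc=-7, then returns 2
verdict: not equivalent; witness: a=-1, b=-5


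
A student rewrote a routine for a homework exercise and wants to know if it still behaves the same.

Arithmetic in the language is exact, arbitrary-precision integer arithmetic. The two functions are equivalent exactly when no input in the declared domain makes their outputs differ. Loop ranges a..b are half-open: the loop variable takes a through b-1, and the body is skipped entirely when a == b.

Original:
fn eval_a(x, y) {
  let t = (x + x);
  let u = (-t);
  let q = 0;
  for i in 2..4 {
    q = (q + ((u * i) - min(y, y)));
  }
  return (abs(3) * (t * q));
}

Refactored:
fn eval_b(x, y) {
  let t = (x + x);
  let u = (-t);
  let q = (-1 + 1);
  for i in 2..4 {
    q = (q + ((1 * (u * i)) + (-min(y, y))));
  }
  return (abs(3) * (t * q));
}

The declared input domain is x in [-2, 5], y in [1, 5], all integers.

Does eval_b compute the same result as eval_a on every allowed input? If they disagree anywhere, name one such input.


Equivalent — the differences include arithmetic usage differs; and constant usage differs, yet no declared input distinguishes the two.
Spot check at x=1, y=4 — eval_a: t := 2 | u := -2 | q := 0 | iter i=2: | q := -8 | iter i=3: | q := -18 | result -108. eval_b: t := 2 | u := -2 | q := 0 | iter i=2: | q := -8 | iter i=3: | q := -18 | result -108. Both give -108.
Across all 40 domain points the two functions coincide.
verdict: equivalent


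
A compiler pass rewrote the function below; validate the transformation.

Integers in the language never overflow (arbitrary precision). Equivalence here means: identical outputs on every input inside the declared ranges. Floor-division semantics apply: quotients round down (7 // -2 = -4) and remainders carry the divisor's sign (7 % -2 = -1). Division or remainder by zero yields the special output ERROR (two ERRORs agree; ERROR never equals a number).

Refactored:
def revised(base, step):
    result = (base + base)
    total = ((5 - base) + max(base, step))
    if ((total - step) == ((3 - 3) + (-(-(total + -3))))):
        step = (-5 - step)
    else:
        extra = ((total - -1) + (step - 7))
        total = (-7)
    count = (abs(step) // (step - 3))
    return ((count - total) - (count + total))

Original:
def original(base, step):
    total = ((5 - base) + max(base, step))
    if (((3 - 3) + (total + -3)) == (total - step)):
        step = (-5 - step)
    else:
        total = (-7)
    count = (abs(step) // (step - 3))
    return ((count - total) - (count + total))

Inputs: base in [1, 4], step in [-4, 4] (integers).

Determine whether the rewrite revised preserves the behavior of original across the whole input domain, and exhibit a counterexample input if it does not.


Equivalent — the differences include statement counts differ; and local variable names differ; and arithmetic usage differs; and constant usage differs, yet no declared input distinguishes the two.
As a probe, take base=2, step=-2: original runs total=5, then (((3 - 3) + (total + -3)) == (total - step)) is false, then total=-7, then count=-1, then returns 14; revised runs result=4, then total=5, then ((total - step) == ((3 - 3) + (-(-(total + -3))))) is false, then extra=-3, then total=-7, then count=-1, then returns 14; both end at 14.
Sweeping the whole domain (36 inputs) finds no disagreement.
verdict: equivalent


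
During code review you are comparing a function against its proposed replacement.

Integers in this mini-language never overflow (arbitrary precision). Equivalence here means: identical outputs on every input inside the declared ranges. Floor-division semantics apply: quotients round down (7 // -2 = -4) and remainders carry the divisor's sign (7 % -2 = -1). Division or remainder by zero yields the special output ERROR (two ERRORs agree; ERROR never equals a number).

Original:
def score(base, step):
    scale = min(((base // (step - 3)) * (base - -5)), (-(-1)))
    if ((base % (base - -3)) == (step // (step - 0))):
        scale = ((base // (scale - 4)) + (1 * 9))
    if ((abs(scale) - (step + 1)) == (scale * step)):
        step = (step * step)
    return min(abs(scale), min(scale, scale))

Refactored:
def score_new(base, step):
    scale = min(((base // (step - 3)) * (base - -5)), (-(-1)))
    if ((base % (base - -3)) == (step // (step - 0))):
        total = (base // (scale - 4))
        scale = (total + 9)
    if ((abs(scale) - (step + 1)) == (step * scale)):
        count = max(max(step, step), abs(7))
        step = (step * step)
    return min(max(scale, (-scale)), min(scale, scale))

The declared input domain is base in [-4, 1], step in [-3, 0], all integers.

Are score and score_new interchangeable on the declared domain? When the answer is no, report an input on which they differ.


This is a faithful refactor — local variable names differ, and arithmetic usage differs, and min/max/abs usage differs, and constant usage differs, and statement counts differ, but the computed results match everywhere.
As a probe, take base=-1, step=-3: score runs scale=0, then ((base % (base - -3)) == (step // (step - 0))) is true, then scale=9, then ((abs(scale) - (step + 1)) == (scale * step)) is false, then returns 9; score_new runs scale=0, then ((base % (base - -3)) == (step // (step - 0))) is true, then total=0, then scale=9, then ((abs(scale) - (step + 1)) == (step * scale)) is false, then returns 9; both end at 9.
Checked all 24 inputs in the declared domain: the outputs agree on every one.
verdict: equivalent


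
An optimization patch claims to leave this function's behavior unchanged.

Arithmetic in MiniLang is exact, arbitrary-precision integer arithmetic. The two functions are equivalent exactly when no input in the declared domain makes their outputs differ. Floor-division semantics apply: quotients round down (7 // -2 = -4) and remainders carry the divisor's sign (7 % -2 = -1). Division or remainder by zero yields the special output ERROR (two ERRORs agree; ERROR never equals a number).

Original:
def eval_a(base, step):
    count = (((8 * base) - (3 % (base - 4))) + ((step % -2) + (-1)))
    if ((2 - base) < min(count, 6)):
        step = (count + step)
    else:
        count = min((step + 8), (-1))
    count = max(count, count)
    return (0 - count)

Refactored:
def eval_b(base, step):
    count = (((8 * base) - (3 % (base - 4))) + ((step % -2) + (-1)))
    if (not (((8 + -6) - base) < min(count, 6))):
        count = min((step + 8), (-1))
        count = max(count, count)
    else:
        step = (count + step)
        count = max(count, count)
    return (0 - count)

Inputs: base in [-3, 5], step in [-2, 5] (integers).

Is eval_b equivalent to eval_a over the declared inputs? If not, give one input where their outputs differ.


Although min/max/abs usage differs; and constant usage differs; and statement counts differ; and arithmetic usage differs; and boolean connective usage differs, 72/72 inputs agree.
verdict: equivalent


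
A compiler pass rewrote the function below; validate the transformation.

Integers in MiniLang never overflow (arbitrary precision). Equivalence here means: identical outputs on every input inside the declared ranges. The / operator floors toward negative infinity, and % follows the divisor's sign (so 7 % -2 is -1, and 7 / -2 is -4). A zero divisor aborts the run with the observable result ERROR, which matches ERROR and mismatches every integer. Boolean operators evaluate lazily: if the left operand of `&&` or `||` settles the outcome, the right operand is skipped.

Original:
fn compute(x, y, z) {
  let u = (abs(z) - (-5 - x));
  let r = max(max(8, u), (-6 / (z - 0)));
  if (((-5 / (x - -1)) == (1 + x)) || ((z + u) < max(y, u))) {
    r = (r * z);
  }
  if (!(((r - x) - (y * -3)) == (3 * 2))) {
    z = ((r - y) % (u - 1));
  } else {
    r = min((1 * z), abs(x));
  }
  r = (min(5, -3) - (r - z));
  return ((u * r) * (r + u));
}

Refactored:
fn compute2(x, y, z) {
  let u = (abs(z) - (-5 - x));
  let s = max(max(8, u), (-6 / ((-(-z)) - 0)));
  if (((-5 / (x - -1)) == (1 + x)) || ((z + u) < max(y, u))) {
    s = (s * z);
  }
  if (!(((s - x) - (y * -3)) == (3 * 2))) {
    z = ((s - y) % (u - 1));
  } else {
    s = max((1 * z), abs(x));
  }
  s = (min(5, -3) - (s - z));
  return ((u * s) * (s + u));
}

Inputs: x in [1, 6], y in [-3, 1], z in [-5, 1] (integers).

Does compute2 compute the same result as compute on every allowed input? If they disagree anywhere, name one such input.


Not equivalent: x=2, y=0, z=1 separates them (-120 vs -128).
compute: u becomes 8; next r becomes 8; next (((-5 / (x - -1)) == (1 + x)) || ((z + u) < max(y, u))) evaluates to false; next (!(((r - x) - (y * -3)) == (3 * 2))) evaluates to false; next r becomes 1; next r becomes -3; next final value -120
compute2: u becomes 8; next s becomes 8; next (((-5 / (x - -1)) == (1 + x)) || ((z + u) < max(y, u))) evaluates to false; next (!(((s - x) - (y * -3)) == (3 * 2))) evaluates to false; next s becomes 2; next s becomes -4; next final value -128
verdict: not equivalent; witness: x=2, y=0, z=1


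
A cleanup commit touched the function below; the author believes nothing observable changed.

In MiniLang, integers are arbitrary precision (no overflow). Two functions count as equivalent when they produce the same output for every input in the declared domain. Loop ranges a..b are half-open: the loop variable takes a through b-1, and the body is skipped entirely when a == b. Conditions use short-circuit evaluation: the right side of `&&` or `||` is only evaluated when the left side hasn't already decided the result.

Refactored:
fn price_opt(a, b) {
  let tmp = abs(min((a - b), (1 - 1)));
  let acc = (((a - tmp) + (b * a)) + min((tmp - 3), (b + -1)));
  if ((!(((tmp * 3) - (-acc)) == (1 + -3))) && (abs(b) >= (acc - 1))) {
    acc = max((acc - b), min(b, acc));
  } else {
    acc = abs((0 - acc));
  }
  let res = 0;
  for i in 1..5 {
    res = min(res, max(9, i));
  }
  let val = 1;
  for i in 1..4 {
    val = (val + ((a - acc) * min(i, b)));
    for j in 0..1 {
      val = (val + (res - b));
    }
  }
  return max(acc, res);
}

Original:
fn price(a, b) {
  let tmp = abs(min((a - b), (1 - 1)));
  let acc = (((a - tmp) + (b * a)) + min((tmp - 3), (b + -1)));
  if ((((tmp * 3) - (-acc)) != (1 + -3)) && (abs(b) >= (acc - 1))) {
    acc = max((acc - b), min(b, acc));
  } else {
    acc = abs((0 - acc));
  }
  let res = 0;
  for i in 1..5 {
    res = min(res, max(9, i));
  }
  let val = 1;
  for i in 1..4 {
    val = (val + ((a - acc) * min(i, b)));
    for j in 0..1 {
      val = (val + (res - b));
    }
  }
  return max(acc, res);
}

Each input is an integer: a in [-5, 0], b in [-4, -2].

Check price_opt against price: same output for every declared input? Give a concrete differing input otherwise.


This is a faithful refactor — boolean connective usage differs; and comparison usage differs, but the computed results match everywhere.
Tracing a=-4, b=-3: price: tmp := 1 | acc := 3 | ((((tmp * 3) - (-acc)) != (1 + -3)) && (abs(b) >= (acc - 1))): true | acc := 6 | res := 0 | iter i=1: | res := 0 | iter i=2: | res := 0 | iter i=3: | res := 0 | iter i=4: | res := 0 | val := 1 | iter i=1: | val := 31 | iter j=0: | val := 34 | iter i=2: | val := 64 | iter j=0: | val := 67 | iter i=3: | val := 97 | iter j=0: | val := 100 | result 6 | price_opt: tmp := 1 | acc := 3 | ((!(((tmp * 3) - (-acc)) == (1 + -3))) && (abs(b) >= (acc - 1))): true | acc := 6 | res := 0 | iter i=1: | res := 0 | iter i=2: | res := 0 | iter i=3: | res := 0 | iter i=4: | res := 0 | val := 1 | iter i=1: | val := 31 | iter j=0: | val := 34 | iter i=2: | val := 64 | iter j=0: | val := 67 | iter i=3: | val := 97 | iter j=0: | val := 100 | result 6 — matching result 6.
Checked all 18 inputs in the declared domain: the outputs agree on every one.
verdict: equivalent


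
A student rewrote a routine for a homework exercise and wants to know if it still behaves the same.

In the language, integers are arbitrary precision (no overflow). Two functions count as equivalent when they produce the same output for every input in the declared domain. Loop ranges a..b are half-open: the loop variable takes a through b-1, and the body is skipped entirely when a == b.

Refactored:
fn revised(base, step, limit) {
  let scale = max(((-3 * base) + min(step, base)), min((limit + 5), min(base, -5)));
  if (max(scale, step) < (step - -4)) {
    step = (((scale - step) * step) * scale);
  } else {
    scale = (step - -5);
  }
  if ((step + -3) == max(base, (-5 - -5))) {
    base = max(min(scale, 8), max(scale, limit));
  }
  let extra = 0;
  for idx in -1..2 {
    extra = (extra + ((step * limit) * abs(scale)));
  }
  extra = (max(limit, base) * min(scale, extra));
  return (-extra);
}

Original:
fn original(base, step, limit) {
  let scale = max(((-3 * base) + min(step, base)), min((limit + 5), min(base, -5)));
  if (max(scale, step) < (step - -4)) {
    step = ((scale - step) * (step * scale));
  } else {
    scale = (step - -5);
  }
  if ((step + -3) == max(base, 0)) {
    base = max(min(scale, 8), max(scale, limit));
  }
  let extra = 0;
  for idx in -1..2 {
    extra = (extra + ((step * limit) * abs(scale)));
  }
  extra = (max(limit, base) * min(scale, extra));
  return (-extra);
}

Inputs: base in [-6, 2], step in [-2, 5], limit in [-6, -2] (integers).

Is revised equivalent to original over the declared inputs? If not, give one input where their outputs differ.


Behavior is preserved: although constant usage differs, and arithmetic usage differs, the outputs never diverge.
One worked example (base=-6, step=0, limit=-5) — original: scale=12, then (max(scale, step) < (step - -4)) is false, then scale=5, then ((step + -3) == max(base, 0)) is false, then extra=0, then (idx=-1), then extra=0, then (idx=0), then extra=0, then (idx=1), then extra=0, then extra=0, then returns 0; revised: scale=12, then (max(scale, step) < (step - -4)) is false, then scale=5, then ((step + -3) == max(base, (-5 - -5))) is false, then extra=0, then (idx=-1), then extra=0, then (idx=0), then extra=0, then (idx=1), then extra=0, then extra=0, then returns 0; agreement on 0.
An exhaustive pass over the 360 declared inputs shows identical outputs.
verdict: equivalent


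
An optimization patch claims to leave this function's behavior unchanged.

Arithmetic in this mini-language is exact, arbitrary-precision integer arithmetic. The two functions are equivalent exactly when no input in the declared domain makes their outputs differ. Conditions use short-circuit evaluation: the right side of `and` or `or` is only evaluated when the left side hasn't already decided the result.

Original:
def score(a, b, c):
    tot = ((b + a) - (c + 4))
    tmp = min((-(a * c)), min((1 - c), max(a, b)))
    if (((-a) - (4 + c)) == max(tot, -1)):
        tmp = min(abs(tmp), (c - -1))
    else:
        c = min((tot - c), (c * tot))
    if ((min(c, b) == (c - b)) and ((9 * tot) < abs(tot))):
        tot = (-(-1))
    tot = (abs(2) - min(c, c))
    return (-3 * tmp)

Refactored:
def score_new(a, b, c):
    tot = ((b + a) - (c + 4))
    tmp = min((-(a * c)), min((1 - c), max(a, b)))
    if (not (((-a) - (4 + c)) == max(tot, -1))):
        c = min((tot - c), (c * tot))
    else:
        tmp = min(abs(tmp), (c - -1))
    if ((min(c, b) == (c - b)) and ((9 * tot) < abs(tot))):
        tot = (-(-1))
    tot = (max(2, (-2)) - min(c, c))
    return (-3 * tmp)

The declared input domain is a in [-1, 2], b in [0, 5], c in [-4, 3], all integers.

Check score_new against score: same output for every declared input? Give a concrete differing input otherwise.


The two versions differ — the changes include boolean connective usage differs; constant usage differs; min/max/abs usage differs.
Tracing a=0, b=1, c=-4: score: tot becomes 1; next tmp becomes 0; next (((-a) - (4 + c)) == max(tot, -1)) evaluates to false; next c becomes -4; next ((min(c, b) == (c - b)) and ((9 * tot) < abs(tot))) evaluates to false; next tot becomes 6; next final value 0 | score_new: tot becomes 1; next tmp becomes 0; next (not (((-a) - (4 + c)) == max(tot, -1))) evaluates to true; next c becomes -4; next ((min(c, b) == (c - b)) and ((9 * tot) < abs(tot))) evaluates to false; next tot becomes 6; next final value 0 — matching result 0.
An exhaustive pass over the 192 declared inputs shows identical outputs.
verdict: equivalent


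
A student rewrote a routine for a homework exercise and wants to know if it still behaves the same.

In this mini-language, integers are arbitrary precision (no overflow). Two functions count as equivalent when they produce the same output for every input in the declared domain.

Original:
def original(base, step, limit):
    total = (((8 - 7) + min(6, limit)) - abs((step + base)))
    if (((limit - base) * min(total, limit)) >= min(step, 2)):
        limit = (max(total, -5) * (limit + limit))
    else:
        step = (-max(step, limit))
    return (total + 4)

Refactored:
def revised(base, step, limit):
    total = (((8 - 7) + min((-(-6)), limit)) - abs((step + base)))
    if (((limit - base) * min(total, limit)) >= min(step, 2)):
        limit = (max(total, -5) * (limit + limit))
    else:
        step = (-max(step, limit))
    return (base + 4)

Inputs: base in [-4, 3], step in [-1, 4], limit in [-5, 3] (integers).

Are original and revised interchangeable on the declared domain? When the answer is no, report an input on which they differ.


Not equivalent: base=-4, step=-1, limit=-5 separates them (-5 vs 0).
original: total=-9, then (((limit - base) * min(total, limit)) >= min(step, 2)) is true, then limit=50, then returns -5
revised: total=-9, then (((limit - base) * min(total, limit)) >= min(step, 2)) is true, then limit=50, then returns 0
verdict: not equivalent; witness: base=-4, step=-1, limit=-5


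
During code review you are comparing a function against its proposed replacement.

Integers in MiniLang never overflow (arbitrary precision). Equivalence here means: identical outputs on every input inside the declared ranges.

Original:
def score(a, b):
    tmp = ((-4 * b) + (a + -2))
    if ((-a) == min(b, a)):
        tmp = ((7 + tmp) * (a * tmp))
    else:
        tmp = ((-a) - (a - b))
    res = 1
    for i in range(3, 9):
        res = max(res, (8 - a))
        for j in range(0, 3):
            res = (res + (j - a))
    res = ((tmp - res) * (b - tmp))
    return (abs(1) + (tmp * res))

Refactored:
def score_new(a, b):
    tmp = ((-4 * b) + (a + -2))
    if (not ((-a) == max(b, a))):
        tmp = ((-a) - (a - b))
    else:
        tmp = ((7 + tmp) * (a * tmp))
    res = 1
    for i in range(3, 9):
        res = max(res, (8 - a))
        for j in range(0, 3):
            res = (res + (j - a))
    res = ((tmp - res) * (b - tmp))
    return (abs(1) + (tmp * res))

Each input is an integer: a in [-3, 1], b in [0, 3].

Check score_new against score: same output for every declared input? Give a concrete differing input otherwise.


Try a=-3, b=3.
score: tmp becomes -17; next ((-a) == min(b, a)) evaluates to false; next tmp becomes 9; next res becomes 1; next at i=3:; next res becomes 11; next at j=0:; next res becomes 14; next at j=1:; next res becomes 18; next at j=2:; next res becomes 23; next at i=4:; next res becomes 23; next at j=0:; next res becomes 26; next at j=1:; next res becomes 30; next at j=2:; next res becomes 35; next at i=5:; next res becomes 35; next at j=0:; next res becomes 38; next at j=1:; next res becomes 42; next at j=2:; next res becomes 47; next at i=6:; next res becomes 47; next at j=0:; next res becomes 50; next at j=1:; next res becomes 54; next at j=2:; next res becomes 59; next at i=7:; next res becomes 59; next at j=0:; next res becomes 62; next at j=1:; next res becomes 66; next at j=2:; next res becomes 71; next at i=8:; next res becomes 71; next at j=0:; next res becomes 74; next at j=1:; next res becomes 78; next at j=2:; next res becomes 83; next res becomes 444; next final value 3997
score_new: tmp becomes -17; next (not ((-a) == max(b, a))) evaluates to false; next tmp becomes -510; next res becomes 1; next at i=3:; next res becomes 11; next at j=0:; next res becomes 14; next at j=1:; next res becomes 18; next at j=2:; next res becomes 23; next at i=4:; next res becomes 23; next at j=0:; next res becomes 26; next at j=1:; next res becomes 30; next at j=2:; next res becomes 35; next at i=5:; next res becomes 35; next at j=0:; next res becomes 38; next at j=1:; next res becomes 42; next at j=2:; next res becomes 47; next at i=6:; next res becomes 47; next at j=0:; next res becomes 50; next at j=1:; next res becomes 54; next at j=2:; next res becomes 59; next at i=7:; next res becomes 59; next at j=0:; next res becomes 62; next at j=1:; next res becomes 66; next at j=2:; next res becomes 71; next at i=8:; next res becomes 71; next at j=0:; next res becomes 74; next at j=1:; next res becomes 78; next at j=2:; next res becomes 83; next res becomes -304209; next final value 155146591
3997 != 155146591, so the rewrite changes behavior.
verdict: not equivalent; witness: a=-3, b=3
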